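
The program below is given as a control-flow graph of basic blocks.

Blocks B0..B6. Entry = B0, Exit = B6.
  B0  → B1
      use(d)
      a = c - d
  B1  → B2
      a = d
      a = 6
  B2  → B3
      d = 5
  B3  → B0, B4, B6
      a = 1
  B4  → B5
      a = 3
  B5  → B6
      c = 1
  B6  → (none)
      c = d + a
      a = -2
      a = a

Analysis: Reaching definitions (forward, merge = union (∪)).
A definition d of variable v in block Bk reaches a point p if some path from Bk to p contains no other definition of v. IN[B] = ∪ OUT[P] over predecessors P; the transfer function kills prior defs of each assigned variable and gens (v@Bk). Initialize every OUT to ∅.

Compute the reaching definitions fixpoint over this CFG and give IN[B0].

Per-block solution:
  B0: | IN={a@B3, d@B2} | OUT={a@B0, d@B2}
  B1: | IN={a@B0, d@B2} | OUT={a@B1, d@B2}
  B2: | IN={a@B1, d@B2} | OUT={a@B1, d@B2}
  B3: | IN={a@B1, d@B2} | OUT={a@B3, d@B2}
  B4: | IN={a@B3, d@B2} | OUT={a@B4, d@B2}
  B5: | IN={a@B4, d@B2} | OUT={a@B4, c@B5, d@B2}
  B6: | IN={a@B3, a@B4, c@B5, d@B2} | OUT={a@B6, c@B6, d@B2}

Merge at B0 (entry node, so the boundary value {} is joined with the incoming edge(s)): IN[B0] = {} ⊔ OUT[B3] = {a@B3, d@B2}

Answer: {a@B3, d@B2}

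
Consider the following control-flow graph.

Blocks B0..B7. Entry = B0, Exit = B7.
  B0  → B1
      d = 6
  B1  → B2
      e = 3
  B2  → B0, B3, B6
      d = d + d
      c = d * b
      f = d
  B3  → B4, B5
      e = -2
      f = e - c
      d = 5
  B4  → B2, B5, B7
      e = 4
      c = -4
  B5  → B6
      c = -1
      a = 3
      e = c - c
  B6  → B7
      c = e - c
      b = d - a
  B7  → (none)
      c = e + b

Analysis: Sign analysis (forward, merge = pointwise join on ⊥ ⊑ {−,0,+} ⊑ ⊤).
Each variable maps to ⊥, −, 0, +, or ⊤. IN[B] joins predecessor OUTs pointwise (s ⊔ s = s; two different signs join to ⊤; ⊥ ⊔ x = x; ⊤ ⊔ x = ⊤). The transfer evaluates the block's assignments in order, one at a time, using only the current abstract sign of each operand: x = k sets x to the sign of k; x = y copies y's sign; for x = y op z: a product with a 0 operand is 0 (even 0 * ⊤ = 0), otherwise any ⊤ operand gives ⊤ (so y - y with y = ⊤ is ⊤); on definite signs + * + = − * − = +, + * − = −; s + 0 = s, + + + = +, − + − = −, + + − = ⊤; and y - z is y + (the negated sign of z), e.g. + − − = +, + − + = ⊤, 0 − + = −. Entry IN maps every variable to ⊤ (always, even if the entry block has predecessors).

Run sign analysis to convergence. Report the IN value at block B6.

Answer: {a: ⊤, b: ⊤, c: ⊤, d: +, e: ⊤, f: ⊤}

Trace:
Per-block solution:
  B0: | IN=(all ⊤) | OUT={d:+; rest ⊤}
  B1: | IN={d:+; rest ⊤} | OUT={d:+, e:+; rest ⊤}
  B2: | IN={d:+, e:+; rest ⊤} | OUT={d:+, e:+, f:+; rest ⊤}
  B3: | IN={d:+, e:+, f:+; rest ⊤} | OUT={d:+, e:-; rest ⊤}
  B4: | IN={d:+, e:-; rest ⊤} | OUT={c:-, d:+, e:+; rest ⊤}
  B5: | IN={d:+; rest ⊤} | OUT={a:+, c:-, d:+; rest ⊤}
  B6: | IN={d:+; rest ⊤} | OUT={d:+; rest ⊤}
  B7: | IN={d:+; rest ⊤} | OUT={d:+; rest ⊤}

Merge at B6: IN[B6] = OUT[B2] ⊔ OUT[B5] = {a: ⊤, b: ⊤, c: ⊤, d: +, e: ⊤, f: ⊤}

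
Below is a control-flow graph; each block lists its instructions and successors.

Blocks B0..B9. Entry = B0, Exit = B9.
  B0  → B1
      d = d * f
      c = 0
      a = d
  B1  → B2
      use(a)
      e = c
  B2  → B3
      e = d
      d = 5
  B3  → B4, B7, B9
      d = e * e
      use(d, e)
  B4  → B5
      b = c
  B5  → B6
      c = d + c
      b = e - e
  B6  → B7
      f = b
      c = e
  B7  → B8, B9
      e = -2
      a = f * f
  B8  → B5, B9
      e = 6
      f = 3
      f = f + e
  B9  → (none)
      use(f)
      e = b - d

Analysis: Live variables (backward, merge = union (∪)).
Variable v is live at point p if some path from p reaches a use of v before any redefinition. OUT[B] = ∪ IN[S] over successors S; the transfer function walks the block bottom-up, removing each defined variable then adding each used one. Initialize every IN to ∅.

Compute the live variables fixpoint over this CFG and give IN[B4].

Answer: {c, d, e}

Trace:
Per-block solution:
  B0: | IN={b, d, f} | OUT={a, b, c, d, f}
  B1: | IN={a, b, c, d, f} | OUT={b, c, d, f}
  B2: | IN={b, c, d, f} | OUT={b, c, e, f}
  B3: | IN={b, c, e, f} | OUT={b, c, d, e, f}
  B4: | IN={c, d, e} | OUT={c, d, e}
  B5: | IN={c, d, e} | OUT={b, d, e}
  B6: | IN={b, d, e} | OUT={b, c, d, f}
  B7: | IN={b, c, d, f} | OUT={b, c, d, f}
  B8: | IN={b, c, d} | OUT={b, c, d, e, f}
  B9: | IN={b, d, f} | OUT={}

Merge at B4: OUT[B4] = IN[B5] = {c, d, e}
Applying B4's transfer function to that OUT value gives IN[B4] (row B4 above).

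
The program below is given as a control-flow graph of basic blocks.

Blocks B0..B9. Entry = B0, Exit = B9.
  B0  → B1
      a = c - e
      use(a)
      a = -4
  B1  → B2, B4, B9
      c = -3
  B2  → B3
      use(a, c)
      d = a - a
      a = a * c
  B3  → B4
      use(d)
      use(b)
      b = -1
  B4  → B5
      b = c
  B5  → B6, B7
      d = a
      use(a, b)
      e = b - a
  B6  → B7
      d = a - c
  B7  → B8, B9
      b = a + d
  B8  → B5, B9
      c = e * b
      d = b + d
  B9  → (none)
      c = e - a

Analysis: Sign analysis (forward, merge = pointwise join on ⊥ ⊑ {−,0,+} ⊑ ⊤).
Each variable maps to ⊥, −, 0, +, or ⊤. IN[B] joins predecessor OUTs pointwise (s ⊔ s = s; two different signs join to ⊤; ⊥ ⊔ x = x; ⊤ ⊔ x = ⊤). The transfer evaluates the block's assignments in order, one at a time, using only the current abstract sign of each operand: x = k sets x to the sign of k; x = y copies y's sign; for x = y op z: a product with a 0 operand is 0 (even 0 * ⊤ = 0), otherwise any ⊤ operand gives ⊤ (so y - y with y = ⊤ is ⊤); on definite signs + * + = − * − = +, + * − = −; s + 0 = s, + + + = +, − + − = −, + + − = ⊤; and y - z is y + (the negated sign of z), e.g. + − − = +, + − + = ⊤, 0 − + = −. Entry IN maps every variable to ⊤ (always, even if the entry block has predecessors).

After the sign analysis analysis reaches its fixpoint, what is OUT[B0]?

Per-block solution:
  B0:  IN=(all ⊤)  OUT={a:-; rest ⊤}
  B1:  IN={a:-; rest ⊤}  OUT={a:-, c:-; rest ⊤}
  B2:  IN={a:-, c:-; rest ⊤}  OUT={a:+, c:-; rest ⊤}
  B3:  IN={a:+, c:-; rest ⊤}  OUT={a:+, b:-, c:-; rest ⊤}
  B4:  IN={c:-; rest ⊤}  OUT={b:-, c:-; rest ⊤}
  B5:  IN=(all ⊤)  OUT=(all ⊤)
  B6:  IN=(all ⊤)  OUT=(all ⊤)
  B7:  IN=(all ⊤)  OUT=(all ⊤)
  B8:  IN=(all ⊤)  OUT=(all ⊤)
  B9:  IN=(all ⊤)  OUT=(all ⊤)

B0 is the boundary node: IN[B0] = {a: ⊤, b: ⊤, c: ⊤, d: ⊤, e: ⊤, f: ⊤}
Applying B0's transfer function to that IN value gives OUT[B0] (row B0 above).

Answer: {a: -, b: ⊤, c: ⊤, d: ⊤, e: ⊤, f: ⊤}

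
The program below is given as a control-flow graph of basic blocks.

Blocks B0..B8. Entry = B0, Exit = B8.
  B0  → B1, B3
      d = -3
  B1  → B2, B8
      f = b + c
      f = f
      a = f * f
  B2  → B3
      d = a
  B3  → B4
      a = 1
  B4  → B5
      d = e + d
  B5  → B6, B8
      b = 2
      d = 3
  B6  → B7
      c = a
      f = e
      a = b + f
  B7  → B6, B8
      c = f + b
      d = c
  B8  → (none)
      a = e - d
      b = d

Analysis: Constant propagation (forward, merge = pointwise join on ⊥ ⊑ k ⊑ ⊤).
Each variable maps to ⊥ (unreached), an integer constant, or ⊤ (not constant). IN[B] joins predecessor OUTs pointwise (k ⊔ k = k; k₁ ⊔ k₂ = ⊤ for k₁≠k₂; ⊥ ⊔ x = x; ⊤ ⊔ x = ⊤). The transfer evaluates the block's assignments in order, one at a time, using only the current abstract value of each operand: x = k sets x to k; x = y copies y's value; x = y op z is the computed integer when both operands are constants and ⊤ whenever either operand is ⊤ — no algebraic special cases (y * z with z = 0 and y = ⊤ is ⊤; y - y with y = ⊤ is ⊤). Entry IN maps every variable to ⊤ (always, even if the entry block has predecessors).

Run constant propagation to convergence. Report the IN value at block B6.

Per-block solution:
  B0:   IN=(all ⊤)   OUT={d:-3; rest ⊤}
  B1:   IN={d:-3; rest ⊤}   OUT={d:-3; rest ⊤}
  B2:   IN={d:-3; rest ⊤}   OUT=(all ⊤)
  B3:   IN=(all ⊤)   OUT={a:1; rest ⊤}
  B4:   IN={a:1; rest ⊤}   OUT={a:1; rest ⊤}
  B5:   IN={a:1; rest ⊤}   OUT={a:1, b:2, d:3; rest ⊤}
  B6:   IN={b:2; rest ⊤}   OUT={b:2; rest ⊤}
  B7:   IN={b:2; rest ⊤}   OUT={b:2; rest ⊤}
  B8:   IN=(all ⊤)   OUT=(all ⊤)

Merge at B6: IN[B6] = OUT[B5] ⊔ OUT[B7] = {a: ⊤, b: 2, c: ⊤, d: ⊤, e: ⊤, f: ⊤}

Answer: {a: ⊤, b: 2, c: ⊤, d: ⊤, e: ⊤, f: ⊤}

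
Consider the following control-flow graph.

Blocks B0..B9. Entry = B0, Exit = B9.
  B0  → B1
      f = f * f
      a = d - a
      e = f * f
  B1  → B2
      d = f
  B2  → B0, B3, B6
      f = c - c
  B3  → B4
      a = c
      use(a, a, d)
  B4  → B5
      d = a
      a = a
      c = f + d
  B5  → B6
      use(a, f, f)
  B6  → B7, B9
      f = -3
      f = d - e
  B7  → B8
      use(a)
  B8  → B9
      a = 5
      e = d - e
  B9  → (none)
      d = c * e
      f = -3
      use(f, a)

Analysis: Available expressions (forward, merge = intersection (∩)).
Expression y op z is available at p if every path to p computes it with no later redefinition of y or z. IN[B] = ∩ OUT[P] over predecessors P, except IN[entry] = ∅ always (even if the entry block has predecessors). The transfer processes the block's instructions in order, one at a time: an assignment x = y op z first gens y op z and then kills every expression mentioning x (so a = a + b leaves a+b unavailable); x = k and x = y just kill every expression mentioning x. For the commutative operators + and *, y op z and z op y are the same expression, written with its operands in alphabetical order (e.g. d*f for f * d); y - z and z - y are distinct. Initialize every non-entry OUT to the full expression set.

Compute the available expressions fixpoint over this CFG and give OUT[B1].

Fixpoint table:
  B0:  IN={}  OUT={f*f}
  B1:  IN={f*f}  OUT={f*f}
  B2:  IN={f*f}  OUT={c-c}
  B3:  IN={c-c}  OUT={c-c}
  B4:  IN={c-c}  OUT={d+f}
  B5:  IN={d+f}  OUT={d+f}
  B6:  IN={}  OUT={d-e}
  B7:  IN={d-e}  OUT={d-e}
  B8:  IN={d-e}  OUT={}
  B9:  IN={}  OUT={c*e}

Merge at B1: IN[B1] = OUT[B0] = {f*f}
Applying B1's transfer function to that IN value gives OUT[B1] (row B1 above).

Answer: {f*f}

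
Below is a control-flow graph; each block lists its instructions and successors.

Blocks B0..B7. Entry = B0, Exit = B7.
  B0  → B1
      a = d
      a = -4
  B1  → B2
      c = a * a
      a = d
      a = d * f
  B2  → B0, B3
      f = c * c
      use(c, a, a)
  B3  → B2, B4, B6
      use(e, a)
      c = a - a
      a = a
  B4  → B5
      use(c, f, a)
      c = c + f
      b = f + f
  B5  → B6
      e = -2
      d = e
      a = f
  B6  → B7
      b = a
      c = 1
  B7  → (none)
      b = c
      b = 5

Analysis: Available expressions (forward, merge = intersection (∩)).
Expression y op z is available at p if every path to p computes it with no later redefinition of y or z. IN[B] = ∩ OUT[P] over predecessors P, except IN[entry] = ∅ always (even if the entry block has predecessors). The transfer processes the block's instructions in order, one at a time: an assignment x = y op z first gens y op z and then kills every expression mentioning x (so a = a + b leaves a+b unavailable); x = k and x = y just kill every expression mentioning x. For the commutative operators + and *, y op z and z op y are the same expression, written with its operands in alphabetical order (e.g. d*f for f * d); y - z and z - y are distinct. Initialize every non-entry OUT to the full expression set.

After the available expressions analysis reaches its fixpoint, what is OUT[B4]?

Answer: {f+f}

Trace:
Per-block solution:
  B0: | IN={} | OUT={}
  B1: | IN={} | OUT={d*f}
  B2: | IN={} | OUT={c*c}
  B3: | IN={c*c} | OUT={}
  B4: | IN={} | OUT={f+f}
  B5: | IN={f+f} | OUT={f+f}
  B6: | IN={} | OUT={}
  B7: | IN={} | OUT={}

Merge at B4: IN[B4] = OUT[B3] = {}
Applying B4's transfer function to that IN value gives OUT[B4] (row B4 above).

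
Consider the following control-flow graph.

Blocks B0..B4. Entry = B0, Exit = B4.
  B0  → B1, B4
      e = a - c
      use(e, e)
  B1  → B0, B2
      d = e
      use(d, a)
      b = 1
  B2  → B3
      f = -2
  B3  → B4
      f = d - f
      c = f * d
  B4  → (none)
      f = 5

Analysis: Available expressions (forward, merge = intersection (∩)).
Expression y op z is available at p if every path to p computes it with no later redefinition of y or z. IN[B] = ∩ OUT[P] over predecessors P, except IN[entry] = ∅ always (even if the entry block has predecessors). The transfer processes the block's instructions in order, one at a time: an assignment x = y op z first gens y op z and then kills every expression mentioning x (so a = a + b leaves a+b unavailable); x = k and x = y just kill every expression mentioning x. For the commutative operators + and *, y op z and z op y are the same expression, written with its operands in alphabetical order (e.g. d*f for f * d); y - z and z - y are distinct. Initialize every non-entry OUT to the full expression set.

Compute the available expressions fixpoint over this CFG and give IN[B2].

Answer: {a-c}

Derivation:
Converged values:
  B0: | IN={} | OUT={a-c}
  B1: | IN={a-c} | OUT={a-c}
  B2: | IN={a-c} | OUT={a-c}
  B3: | IN={a-c} | OUT={d*f}
  B4: | IN={} | OUT={}

Merge at B2: IN[B2] = OUT[B1] = {a-c}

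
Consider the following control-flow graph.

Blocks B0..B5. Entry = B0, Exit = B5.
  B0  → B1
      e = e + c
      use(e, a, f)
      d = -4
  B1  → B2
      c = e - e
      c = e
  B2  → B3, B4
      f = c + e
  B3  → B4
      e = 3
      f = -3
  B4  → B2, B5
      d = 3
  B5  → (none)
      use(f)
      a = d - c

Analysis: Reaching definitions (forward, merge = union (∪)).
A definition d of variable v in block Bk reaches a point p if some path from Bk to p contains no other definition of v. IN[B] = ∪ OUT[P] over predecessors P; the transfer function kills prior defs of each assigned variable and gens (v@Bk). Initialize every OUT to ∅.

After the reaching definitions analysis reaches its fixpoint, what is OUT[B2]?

Answer: {c@B1, d@B0, d@B4, e@B0, e@B3, f@B2}

Working:
Fixpoint table:
  B0: | IN={} | OUT={d@B0, e@B0}
  B1: | IN={d@B0, e@B0} | OUT={c@B1, d@B0, e@B0}
  B2: | IN={c@B1, d@B0, d@B4, e@B0, e@B3, f@B2, f@B3} | OUT={c@B1, d@B0, d@B4, e@B0, e@B3, f@B2}
  B3: | IN={c@B1, d@B0, d@B4, e@B0, e@B3, f@B2} | OUT={c@B1, d@B0, d@B4, e@B3, f@B3}
  B4: | IN={c@B1, d@B0, d@B4, e@B0, e@B3, f@B2, f@B3} | OUT={c@B1, d@B4, e@B0, e@B3, f@B2, f@B3}
  B5: | IN={c@B1, d@B4, e@B0, e@B3, f@B2, f@B3} | OUT={a@B5, c@B1, d@B4, e@B0, e@B3, f@B2, f@B3}

Merge at B2: IN[B2] = OUT[B1] ⊔ OUT[B4] = {c@B1, d@B0, d@B4, e@B0, e@B3, f@B2, f@B3}
Applying B2's transfer function to that IN value gives OUT[B2] (row B2 above).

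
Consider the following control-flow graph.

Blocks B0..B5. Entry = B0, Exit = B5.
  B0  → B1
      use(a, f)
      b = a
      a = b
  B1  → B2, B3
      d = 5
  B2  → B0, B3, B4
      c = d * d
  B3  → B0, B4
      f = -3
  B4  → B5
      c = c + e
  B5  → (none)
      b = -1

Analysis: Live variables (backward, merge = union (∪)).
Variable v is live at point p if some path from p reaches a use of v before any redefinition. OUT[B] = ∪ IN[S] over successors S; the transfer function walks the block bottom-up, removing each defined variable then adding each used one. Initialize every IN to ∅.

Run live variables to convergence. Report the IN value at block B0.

Per-block solution:
  B0:  IN={a, c, e, f}  OUT={a, c, e, f}
  B1:  IN={a, c, e, f}  OUT={a, c, d, e, f}
  B2:  IN={a, d, e, f}  OUT={a, c, e, f}
  B3:  IN={a, c, e}  OUT={a, c, e, f}
  B4:  IN={c, e}  OUT={}
  B5:  IN={}  OUT={}

Merge at B0: OUT[B0] = IN[B1] = {a, c, e, f}
Applying B0's transfer function to that OUT value gives IN[B0] (row B0 above).

Answer: {a, c, e, f}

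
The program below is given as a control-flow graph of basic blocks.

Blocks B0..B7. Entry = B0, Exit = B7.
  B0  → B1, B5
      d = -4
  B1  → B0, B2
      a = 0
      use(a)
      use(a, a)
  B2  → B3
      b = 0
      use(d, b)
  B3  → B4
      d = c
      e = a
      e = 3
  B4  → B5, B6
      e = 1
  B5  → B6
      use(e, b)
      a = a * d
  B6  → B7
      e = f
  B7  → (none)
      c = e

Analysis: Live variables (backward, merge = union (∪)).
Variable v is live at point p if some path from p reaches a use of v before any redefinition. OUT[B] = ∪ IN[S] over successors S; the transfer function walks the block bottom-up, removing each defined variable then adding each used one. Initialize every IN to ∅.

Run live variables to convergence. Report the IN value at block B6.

Answer: {f}

Trace:
Fixpoint table:
  B0:  IN={a, b, c, e, f}  OUT={a, b, c, d, e, f}
  B1:  IN={b, c, d, e, f}  OUT={a, b, c, d, e, f}
  B2:  IN={a, c, d, f}  OUT={a, b, c, f}
  B3:  IN={a, b, c, f}  OUT={a, b, d, f}
  B4:  IN={a, b, d, f}  OUT={a, b, d, e, f}
  B5:  IN={a, b, d, e, f}  OUT={f}
  B6:  IN={f}  OUT={e}
  B7:  IN={e}  OUT={}

Merge at B6: OUT[B6] = IN[B7] = {e}
Applying B6's transfer function to that OUT value gives IN[B6] (row B6 above).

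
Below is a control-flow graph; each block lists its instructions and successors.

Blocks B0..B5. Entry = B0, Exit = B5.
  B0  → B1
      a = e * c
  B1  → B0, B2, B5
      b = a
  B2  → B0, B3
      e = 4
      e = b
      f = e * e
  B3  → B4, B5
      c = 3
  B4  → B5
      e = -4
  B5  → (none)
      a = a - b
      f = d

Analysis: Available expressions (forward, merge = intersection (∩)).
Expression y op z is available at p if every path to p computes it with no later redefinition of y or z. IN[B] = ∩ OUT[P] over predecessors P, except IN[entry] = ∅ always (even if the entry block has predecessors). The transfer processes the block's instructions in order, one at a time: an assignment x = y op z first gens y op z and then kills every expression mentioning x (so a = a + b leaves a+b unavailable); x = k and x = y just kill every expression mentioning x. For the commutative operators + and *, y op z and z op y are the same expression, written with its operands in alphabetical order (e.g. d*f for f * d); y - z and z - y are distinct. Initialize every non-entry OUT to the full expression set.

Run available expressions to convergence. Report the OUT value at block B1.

Fixpoint table:
  B0:  IN={}  OUT={c*e}
  B1:  IN={c*e}  OUT={c*e}
  B2:  IN={c*e}  OUT={e*e}
  B3:  IN={e*e}  OUT={e*e}
  B4:  IN={e*e}  OUT={}
  B5:  IN={}  OUT={}

Merge at B1: IN[B1] = OUT[B0] = {c*e}
Applying B1's transfer function to that IN value gives OUT[B1] (row B1 above).

Answer: {c*e}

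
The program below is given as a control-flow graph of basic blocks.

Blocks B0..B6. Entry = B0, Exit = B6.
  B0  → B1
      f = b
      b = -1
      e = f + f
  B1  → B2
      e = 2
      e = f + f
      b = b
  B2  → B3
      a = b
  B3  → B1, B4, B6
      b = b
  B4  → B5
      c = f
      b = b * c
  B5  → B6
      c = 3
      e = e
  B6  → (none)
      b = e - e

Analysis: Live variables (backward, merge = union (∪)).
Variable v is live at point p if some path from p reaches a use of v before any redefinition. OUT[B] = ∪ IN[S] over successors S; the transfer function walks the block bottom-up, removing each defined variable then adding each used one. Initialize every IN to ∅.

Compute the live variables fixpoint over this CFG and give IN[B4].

Fixpoint table:
  B0:  IN={b}  OUT={b, f}
  B1:  IN={b, f}  OUT={b, e, f}
  B2:  IN={b, e, f}  OUT={b, e, f}
  B3:  IN={b, e, f}  OUT={b, e, f}
  B4:  IN={b, e, f}  OUT={e}
  B5:  IN={e}  OUT={e}
  B6:  IN={e}  OUT={}

Merge at B4: OUT[B4] = IN[B5] = {e}
Applying B4's transfer function to that OUT value gives IN[B4] (row B4 above).

Answer: {b, e, f}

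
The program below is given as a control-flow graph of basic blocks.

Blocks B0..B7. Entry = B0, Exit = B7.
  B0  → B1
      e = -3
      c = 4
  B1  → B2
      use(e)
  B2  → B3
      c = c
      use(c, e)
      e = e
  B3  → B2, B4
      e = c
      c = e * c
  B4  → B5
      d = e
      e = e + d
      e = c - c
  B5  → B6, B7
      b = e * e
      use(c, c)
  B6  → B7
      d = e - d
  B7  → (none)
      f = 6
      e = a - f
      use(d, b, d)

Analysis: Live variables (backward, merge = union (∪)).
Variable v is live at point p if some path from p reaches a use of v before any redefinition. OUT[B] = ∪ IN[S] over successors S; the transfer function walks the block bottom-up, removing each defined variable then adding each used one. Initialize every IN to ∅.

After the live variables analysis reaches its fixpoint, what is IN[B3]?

Converged values:
  B0:  IN={a}  OUT={a, c, e}
  B1:  IN={a, c, e}  OUT={a, c, e}
  B2:  IN={a, c, e}  OUT={a, c}
  B3:  IN={a, c}  OUT={a, c, e}
  B4:  IN={a, c, e}  OUT={a, c, d, e}
  B5:  IN={a, c, d, e}  OUT={a, b, d, e}
  B6:  IN={a, b, d, e}  OUT={a, b, d}
  B7:  IN={a, b, d}  OUT={}

Merge at B3: OUT[B3] = IN[B2] ⊔ IN[B4] = {a, c, e}
Applying B3's transfer function to that OUT value gives IN[B3] (row B3 above).

Answer: {a, c}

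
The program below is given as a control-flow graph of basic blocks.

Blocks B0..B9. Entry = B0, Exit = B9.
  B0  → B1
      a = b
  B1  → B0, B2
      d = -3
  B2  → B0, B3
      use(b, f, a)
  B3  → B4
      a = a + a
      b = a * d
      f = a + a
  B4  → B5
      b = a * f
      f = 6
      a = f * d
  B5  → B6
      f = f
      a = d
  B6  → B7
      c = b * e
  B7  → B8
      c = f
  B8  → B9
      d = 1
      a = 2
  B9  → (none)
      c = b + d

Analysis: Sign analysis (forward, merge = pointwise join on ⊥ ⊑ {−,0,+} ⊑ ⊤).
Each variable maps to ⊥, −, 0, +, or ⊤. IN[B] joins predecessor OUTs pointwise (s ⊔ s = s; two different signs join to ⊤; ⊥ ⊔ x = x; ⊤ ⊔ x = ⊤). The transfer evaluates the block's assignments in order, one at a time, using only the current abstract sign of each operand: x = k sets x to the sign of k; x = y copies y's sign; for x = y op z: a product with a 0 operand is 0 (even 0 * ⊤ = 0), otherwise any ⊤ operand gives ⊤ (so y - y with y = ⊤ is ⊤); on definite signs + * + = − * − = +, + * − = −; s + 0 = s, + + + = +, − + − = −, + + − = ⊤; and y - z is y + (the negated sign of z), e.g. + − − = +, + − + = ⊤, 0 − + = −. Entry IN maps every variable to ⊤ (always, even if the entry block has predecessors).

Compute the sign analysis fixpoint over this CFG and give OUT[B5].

Fixpoint table:
  B0: | IN=(all ⊤) | OUT=(all ⊤)
  B1: | IN=(all ⊤) | OUT={d:-; rest ⊤}
  B2: | IN={d:-; rest ⊤} | OUT={d:-; rest ⊤}
  B3: | IN={d:-; rest ⊤} | OUT={d:-; rest ⊤}
  B4: | IN={d:-; rest ⊤} | OUT={a:-, d:-, f:+; rest ⊤}
  B5: | IN={a:-, d:-, f:+; rest ⊤} | OUT={a:-, d:-, f:+; rest ⊤}
  B6: | IN={a:-, d:-, f:+; rest ⊤} | OUT={a:-, d:-, f:+; rest ⊤}
  B7: | IN={a:-, d:-, f:+; rest ⊤} | OUT={a:-, c:+, d:-, f:+; rest ⊤}
  B8: | IN={a:-, c:+, d:-, f:+; rest ⊤} | OUT={a:+, c:+, d:+, f:+; rest ⊤}
  B9: | IN={a:+, c:+, d:+, f:+; rest ⊤} | OUT={a:+, d:+, f:+; rest ⊤}

Merge at B5: IN[B5] = OUT[B4] = {a: -, b: ⊤, c: ⊤, d: -, e: ⊤, f: +}
Applying B5's transfer function to that IN value gives OUT[B5] (row B5 above).

Answer: {a: -, b: ⊤, c: ⊤, d: -, e: ⊤, f: +}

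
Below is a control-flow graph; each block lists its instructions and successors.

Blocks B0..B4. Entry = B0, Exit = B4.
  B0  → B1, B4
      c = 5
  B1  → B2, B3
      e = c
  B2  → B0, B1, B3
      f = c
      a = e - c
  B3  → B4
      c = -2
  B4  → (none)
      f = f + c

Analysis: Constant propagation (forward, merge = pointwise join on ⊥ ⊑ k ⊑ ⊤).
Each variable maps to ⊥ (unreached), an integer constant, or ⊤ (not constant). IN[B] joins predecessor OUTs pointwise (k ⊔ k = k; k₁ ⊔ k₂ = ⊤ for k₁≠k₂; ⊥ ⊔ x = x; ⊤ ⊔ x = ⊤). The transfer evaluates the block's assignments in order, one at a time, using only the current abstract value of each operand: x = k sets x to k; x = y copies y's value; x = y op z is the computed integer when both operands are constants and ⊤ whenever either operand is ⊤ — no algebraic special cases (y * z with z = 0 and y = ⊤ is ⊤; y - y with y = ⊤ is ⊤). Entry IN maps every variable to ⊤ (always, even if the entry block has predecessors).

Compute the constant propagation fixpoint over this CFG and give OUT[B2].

Converged values:
  B0:  IN=(all ⊤)  OUT={c:5; rest ⊤}
  B1:  IN={c:5; rest ⊤}  OUT={c:5, e:5; rest ⊤}
  B2:  IN={c:5, e:5; rest ⊤}  OUT={a:0, c:5, e:5, f:5; rest ⊤}
  B3:  IN={c:5, e:5; rest ⊤}  OUT={c:-2, e:5; rest ⊤}
  B4:  IN=(all ⊤)  OUT=(all ⊤)

Merge at B2: IN[B2] = OUT[B1] = {a: ⊤, b: ⊤, c: 5, d: ⊤, e: 5, f: ⊤}
Applying B2's transfer function to that IN value gives OUT[B2] (row B2 above).

Answer: {a: 0, b: ⊤, c: 5, d: ⊤, e: 5, f: 5}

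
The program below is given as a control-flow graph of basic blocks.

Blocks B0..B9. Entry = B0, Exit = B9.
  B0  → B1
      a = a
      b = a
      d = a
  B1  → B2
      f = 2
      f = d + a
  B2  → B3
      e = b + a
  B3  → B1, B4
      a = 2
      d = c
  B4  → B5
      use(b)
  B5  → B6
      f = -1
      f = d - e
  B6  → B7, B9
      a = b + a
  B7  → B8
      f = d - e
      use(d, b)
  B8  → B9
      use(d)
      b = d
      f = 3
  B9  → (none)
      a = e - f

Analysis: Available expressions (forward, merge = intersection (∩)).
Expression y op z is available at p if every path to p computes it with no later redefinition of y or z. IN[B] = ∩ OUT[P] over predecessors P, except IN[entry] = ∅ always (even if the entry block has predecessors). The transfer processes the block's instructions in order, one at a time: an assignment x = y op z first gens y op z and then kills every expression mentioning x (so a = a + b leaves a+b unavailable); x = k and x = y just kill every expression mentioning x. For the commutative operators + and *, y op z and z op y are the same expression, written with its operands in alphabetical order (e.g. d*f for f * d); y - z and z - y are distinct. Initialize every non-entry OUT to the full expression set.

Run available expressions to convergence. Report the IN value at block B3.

Fixpoint table:
  B0: | IN={} | OUT={}
  B1: | IN={} | OUT={a+d}
  B2: | IN={a+d} | OUT={a+b, a+d}
  B3: | IN={a+b, a+d} | OUT={}
  B4: | IN={} | OUT={}
  B5: | IN={} | OUT={d-e}
  B6: | IN={d-e} | OUT={d-e}
  B7: | IN={d-e} | OUT={d-e}
  B8: | IN={d-e} | OUT={d-e}
  B9: | IN={d-e} | OUT={d-e, e-f}

Merge at B3: IN[B3] = OUT[B2] = {a+b, a+d}

Answer: {a+b, a+d}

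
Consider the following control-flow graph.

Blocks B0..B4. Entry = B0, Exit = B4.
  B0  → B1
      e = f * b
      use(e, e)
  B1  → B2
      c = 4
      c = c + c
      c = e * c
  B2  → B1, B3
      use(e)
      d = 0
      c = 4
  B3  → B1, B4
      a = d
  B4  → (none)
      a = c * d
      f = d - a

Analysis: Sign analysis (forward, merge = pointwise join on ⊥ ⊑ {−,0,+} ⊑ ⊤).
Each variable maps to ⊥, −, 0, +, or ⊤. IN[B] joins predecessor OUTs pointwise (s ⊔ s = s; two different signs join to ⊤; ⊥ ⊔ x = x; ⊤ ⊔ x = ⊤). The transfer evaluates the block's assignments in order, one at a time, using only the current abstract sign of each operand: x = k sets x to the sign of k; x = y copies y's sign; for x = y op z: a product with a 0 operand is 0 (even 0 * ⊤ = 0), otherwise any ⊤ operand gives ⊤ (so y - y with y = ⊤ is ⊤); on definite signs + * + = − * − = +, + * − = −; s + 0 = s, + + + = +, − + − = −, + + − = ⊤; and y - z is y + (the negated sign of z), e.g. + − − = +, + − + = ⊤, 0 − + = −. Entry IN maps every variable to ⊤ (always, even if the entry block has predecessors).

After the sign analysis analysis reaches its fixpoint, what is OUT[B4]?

Per-block solution:
  B0:   IN=(all ⊤)   OUT=(all ⊤)
  B1:   IN=(all ⊤)   OUT=(all ⊤)
  B2:   IN=(all ⊤)   OUT={c:+, d:0; rest ⊤}
  B3:   IN={c:+, d:0; rest ⊤}   OUT={a:0, c:+, d:0; rest ⊤}
  B4:   IN={a:0, c:+, d:0; rest ⊤}   OUT={a:0, c:+, d:0, f:0; rest ⊤}

Merge at B4: IN[B4] = OUT[B3] = {a: 0, b: ⊤, c: +, d: 0, e: ⊤, f: ⊤}
Applying B4's transfer function to that IN value gives OUT[B4] (row B4 above).

Answer: {a: 0, b: ⊤, c: +, d: 0, e: ⊤, f: 0}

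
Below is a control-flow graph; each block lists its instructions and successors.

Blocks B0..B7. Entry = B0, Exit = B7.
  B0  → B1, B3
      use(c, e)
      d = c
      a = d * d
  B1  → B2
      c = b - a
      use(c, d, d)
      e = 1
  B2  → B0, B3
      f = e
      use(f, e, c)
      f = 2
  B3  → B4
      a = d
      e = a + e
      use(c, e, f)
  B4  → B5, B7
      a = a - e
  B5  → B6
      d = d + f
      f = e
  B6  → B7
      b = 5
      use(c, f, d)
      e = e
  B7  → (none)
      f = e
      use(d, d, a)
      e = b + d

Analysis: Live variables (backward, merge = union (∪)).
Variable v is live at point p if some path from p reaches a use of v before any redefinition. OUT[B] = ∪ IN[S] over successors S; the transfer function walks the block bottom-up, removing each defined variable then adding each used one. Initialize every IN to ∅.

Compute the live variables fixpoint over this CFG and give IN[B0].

Answer: {b, c, e, f}

Working:
Per-block solution:
  B0: | IN={b, c, e, f} | OUT={a, b, c, d, e, f}
  B1: | IN={a, b, d} | OUT={b, c, d, e}
  B2: | IN={b, c, d, e} | OUT={b, c, d, e, f}
  B3: | IN={b, c, d, e, f} | OUT={a, b, c, d, e, f}
  B4: | IN={a, b, c, d, e, f} | OUT={a, b, c, d, e, f}
  B5: | IN={a, c, d, e, f} | OUT={a, c, d, e, f}
  B6: | IN={a, c, d, e, f} | OUT={a, b, d, e}
  B7: | IN={a, b, d, e} | OUT={}

Merge at B0: OUT[B0] = IN[B1] ⊔ IN[B3] = {a, b, c, d, e, f}
Applying B0's transfer function to that OUT value gives IN[B0] (row B0 above).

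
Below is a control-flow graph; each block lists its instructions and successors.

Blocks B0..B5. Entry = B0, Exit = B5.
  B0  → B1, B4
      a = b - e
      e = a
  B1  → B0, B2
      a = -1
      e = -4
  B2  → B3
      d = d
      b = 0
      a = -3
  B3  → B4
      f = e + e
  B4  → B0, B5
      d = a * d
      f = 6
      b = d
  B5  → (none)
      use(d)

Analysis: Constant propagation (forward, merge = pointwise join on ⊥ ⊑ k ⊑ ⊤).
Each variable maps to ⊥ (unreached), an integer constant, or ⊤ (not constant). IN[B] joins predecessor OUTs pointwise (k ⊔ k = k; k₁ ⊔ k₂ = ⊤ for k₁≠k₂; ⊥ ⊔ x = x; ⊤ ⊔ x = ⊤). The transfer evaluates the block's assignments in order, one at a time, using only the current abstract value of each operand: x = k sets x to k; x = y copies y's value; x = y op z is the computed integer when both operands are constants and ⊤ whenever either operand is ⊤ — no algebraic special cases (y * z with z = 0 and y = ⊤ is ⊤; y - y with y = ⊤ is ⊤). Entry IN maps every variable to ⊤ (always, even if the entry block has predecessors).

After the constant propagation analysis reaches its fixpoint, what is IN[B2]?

Answer: {a: -1, b: ⊤, c: ⊤, d: ⊤, e: -4, f: ⊤}

Working:
Per-block solution:
  B0: | IN=(all ⊤) | OUT=(all ⊤)
  B1: | IN=(all ⊤) | OUT={a:-1, e:-4; rest ⊤}
  B2: | IN={a:-1, e:-4; rest ⊤} | OUT={a:-3, b:0, e:-4; rest ⊤}
  B3: | IN={a:-3, b:0, e:-4; rest ⊤} | OUT={a:-3, b:0, e:-4, f:-8; rest ⊤}
  B4: | IN=(all ⊤) | OUT={f:6; rest ⊤}
  B5: | IN={f:6; rest ⊤} | OUT={f:6; rest ⊤}

Merge at B2: IN[B2] = OUT[B1] = {a: -1, b: ⊤, c: ⊤, d: ⊤, e: -4, f: ⊤}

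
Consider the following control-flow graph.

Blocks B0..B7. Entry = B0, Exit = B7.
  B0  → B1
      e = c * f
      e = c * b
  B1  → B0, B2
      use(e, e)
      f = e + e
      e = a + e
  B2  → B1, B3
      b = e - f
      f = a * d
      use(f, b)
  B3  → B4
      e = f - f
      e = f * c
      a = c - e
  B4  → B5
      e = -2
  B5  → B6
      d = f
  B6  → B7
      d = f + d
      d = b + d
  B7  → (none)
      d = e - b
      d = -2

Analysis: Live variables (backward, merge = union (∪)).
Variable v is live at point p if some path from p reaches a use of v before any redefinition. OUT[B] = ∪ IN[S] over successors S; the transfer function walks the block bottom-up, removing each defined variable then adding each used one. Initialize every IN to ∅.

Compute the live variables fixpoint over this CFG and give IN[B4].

Fixpoint table:
  B0:  IN={a, b, c, d, f}  OUT={a, b, c, d, e}
  B1:  IN={a, b, c, d, e}  OUT={a, b, c, d, e, f}
  B2:  IN={a, c, d, e, f}  OUT={a, b, c, d, e, f}
  B3:  IN={b, c, f}  OUT={b, f}
  B4:  IN={b, f}  OUT={b, e, f}
  B5:  IN={b, e, f}  OUT={b, d, e, f}
  B6:  IN={b, d, e, f}  OUT={b, e}
  B7:  IN={b, e}  OUT={}

Merge at B4: OUT[B4] = IN[B5] = {b, e, f}
Applying B4's transfer function to that OUT value gives IN[B4] (row B4 above).

Answer: {b, f}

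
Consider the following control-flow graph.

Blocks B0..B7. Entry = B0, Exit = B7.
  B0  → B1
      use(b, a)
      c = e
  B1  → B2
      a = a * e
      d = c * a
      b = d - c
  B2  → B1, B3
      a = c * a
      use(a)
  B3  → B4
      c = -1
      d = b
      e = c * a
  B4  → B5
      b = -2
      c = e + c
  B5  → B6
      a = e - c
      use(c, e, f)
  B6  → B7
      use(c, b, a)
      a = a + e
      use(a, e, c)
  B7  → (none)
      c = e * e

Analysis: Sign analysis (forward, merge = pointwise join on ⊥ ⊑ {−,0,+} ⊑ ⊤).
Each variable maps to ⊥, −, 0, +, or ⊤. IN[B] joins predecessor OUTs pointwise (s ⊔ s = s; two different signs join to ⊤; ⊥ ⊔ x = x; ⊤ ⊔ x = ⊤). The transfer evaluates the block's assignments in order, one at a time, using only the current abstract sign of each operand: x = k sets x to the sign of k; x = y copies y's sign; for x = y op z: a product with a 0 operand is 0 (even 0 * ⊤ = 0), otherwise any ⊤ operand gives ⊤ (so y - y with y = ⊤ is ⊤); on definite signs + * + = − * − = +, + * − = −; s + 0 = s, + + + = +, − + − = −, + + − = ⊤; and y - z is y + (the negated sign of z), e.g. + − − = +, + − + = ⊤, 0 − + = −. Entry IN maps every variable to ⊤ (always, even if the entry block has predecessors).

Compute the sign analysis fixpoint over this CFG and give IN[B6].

Answer: {a: ⊤, b: -, c: ⊤, d: ⊤, e: ⊤, f: ⊤}

Working:
Per-block solution:
  B0: | IN=(all ⊤) | OUT=(all ⊤)
  B1: | IN=(all ⊤) | OUT=(all ⊤)
  B2: | IN=(all ⊤) | OUT=(all ⊤)
  B3: | IN=(all ⊤) | OUT={c:-; rest ⊤}
  B4: | IN={c:-; rest ⊤} | OUT={b:-; rest ⊤}
  B5: | IN={b:-; rest ⊤} | OUT={b:-; rest ⊤}
  B6: | IN={b:-; rest ⊤} | OUT={b:-; rest ⊤}
  B7: | IN={b:-; rest ⊤} | OUT={b:-; rest ⊤}

Merge at B6: IN[B6] = OUT[B5] = {a: ⊤, b: -, c: ⊤, d: ⊤, e: ⊤, f: ⊤}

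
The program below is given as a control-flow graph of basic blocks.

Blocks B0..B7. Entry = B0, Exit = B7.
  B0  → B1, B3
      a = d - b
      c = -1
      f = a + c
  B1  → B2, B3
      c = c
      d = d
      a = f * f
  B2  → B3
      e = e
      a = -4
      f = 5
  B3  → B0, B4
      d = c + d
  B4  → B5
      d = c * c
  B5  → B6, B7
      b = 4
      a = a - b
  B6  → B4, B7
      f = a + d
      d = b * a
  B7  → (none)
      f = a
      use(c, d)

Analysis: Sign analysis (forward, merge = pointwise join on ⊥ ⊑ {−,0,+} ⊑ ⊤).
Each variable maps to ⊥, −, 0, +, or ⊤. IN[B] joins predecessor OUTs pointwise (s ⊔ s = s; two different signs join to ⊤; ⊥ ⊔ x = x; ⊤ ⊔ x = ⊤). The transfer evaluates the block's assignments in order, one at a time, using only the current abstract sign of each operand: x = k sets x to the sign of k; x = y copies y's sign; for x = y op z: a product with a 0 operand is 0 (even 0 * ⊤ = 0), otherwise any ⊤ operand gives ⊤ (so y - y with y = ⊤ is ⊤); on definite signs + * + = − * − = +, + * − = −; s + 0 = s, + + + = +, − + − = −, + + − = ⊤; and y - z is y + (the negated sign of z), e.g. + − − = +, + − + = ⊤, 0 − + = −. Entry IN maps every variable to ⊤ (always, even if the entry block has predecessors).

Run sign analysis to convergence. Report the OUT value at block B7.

Fixpoint table:
  B0: | IN=(all ⊤) | OUT={c:-; rest ⊤}
  B1: | IN={c:-; rest ⊤} | OUT={c:-; rest ⊤}
  B2: | IN={c:-; rest ⊤} | OUT={a:-, c:-, f:+; rest ⊤}
  B3: | IN={c:-; rest ⊤} | OUT={c:-; rest ⊤}
  B4: | IN={c:-; rest ⊤} | OUT={c:-, d:+; rest ⊤}
  B5: | IN={c:-, d:+; rest ⊤} | OUT={b:+, c:-, d:+; rest ⊤}
  B6: | IN={b:+, c:-, d:+; rest ⊤} | OUT={b:+, c:-; rest ⊤}
  B7: | IN={b:+, c:-; rest ⊤} | OUT={b:+, c:-; rest ⊤}

Merge at B7: IN[B7] = OUT[B5] ⊔ OUT[B6] = {a: ⊤, b: +, c: -, d: ⊤, e: ⊤, f: ⊤}
Applying B7's transfer function to that IN value gives OUT[B7] (row B7 above).

Answer: {a: ⊤, b: +, c: -, d: ⊤, e: ⊤, f: ⊤}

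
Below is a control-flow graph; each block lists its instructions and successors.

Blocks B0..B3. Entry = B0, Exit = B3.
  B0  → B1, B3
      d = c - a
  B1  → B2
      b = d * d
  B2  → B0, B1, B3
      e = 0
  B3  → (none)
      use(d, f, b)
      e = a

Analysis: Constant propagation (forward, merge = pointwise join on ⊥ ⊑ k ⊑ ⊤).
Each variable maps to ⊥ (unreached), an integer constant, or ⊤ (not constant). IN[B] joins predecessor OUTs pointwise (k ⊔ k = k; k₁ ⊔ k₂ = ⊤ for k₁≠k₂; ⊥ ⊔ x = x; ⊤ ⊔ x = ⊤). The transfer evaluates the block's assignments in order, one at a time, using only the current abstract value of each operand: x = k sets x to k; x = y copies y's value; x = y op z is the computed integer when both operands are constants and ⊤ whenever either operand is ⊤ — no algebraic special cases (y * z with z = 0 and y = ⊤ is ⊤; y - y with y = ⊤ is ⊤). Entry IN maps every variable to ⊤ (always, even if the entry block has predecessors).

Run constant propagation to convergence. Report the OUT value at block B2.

Answer: {a: ⊤, b: ⊤, c: ⊤, d: ⊤, e: 0, f: ⊤}

Trace:
Per-block solution:
  B0: | IN=(all ⊤) | OUT=(all ⊤)
  B1: | IN=(all ⊤) | OUT=(all ⊤)
  B2: | IN=(all ⊤) | OUT={e:0; rest ⊤}
  B3: | IN=(all ⊤) | OUT=(all ⊤)

Merge at B2: IN[B2] = OUT[B1] = {a: ⊤, b: ⊤, c: ⊤, d: ⊤, e: ⊤, f: ⊤}
Applying B2's transfer function to that IN value gives OUT[B2] (row B2 above).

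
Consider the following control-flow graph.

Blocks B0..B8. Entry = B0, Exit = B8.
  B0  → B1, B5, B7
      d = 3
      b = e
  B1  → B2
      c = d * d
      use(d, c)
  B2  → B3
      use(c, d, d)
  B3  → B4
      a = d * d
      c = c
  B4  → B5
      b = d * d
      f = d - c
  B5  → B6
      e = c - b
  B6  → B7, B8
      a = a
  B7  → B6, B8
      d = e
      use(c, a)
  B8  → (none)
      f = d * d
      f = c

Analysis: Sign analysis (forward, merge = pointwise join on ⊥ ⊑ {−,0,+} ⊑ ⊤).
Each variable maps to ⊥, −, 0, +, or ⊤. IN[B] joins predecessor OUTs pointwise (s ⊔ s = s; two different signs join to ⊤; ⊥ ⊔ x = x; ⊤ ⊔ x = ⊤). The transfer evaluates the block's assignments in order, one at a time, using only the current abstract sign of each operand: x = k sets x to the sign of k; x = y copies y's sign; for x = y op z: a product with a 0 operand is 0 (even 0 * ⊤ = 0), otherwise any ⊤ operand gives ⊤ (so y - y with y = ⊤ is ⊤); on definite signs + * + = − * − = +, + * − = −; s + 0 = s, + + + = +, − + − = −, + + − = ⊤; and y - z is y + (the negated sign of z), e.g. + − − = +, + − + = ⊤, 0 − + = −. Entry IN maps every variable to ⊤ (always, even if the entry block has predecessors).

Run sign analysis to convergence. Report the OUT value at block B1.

Answer: {a: ⊤, b: ⊤, c: +, d: +, e: ⊤, f: ⊤}

Working:
Fixpoint table:
  B0:   IN=(all ⊤)   OUT={d:+; rest ⊤}
  B1:   IN={d:+; rest ⊤}   OUT={c:+, d:+; rest ⊤}
  B2:   IN={c:+, d:+; rest ⊤}   OUT={c:+, d:+; rest ⊤}
  B3:   IN={c:+, d:+; rest ⊤}   OUT={a:+, c:+, d:+; rest ⊤}
  B4:   IN={a:+, c:+, d:+; rest ⊤}   OUT={a:+, b:+, c:+, d:+; rest ⊤}
  B5:   IN={d:+; rest ⊤}   OUT={d:+; rest ⊤}
  B6:   IN=(all ⊤)   OUT=(all ⊤)
  B7:   IN=(all ⊤)   OUT=(all ⊤)
  B8:   IN=(all ⊤)   OUT=(all ⊤)

Merge at B1: IN[B1] = OUT[B0] = {a: ⊤, b: ⊤, c: ⊤, d: +, e: ⊤, f: ⊤}
Applying B1's transfer function to that IN value gives OUT[B1] (row B1 above).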